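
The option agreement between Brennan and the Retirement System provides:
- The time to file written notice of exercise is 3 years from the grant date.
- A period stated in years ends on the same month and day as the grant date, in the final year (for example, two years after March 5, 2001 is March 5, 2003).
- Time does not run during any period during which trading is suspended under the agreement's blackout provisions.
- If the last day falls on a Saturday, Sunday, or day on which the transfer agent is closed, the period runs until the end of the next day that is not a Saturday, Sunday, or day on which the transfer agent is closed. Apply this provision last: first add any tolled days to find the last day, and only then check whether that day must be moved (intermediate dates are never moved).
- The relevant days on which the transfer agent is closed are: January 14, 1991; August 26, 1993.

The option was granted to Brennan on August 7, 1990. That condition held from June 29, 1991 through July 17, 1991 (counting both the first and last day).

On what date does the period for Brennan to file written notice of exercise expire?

3 years after August 7, 1990 is August 7, 1993.
From June 29, 1991 through July 17, 1991 inclusive is 19 days; tolling adds 19 days: August 7, 1993 + 19 days = August 26, 1993.
August 26, 1993 is a listed holiday. The next qualifying day is August 27, 1993.

August 27, 1993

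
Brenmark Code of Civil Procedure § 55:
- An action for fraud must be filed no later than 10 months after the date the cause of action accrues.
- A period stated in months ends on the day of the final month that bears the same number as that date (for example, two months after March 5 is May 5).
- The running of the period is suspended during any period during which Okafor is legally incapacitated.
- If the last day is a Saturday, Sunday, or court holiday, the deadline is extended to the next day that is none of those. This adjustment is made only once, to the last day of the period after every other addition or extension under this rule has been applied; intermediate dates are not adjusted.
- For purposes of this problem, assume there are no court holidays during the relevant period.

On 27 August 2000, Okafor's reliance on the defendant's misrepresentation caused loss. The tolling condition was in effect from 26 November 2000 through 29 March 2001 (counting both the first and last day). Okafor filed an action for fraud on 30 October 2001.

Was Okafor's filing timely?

10 months after 27 August 2000 is June 27, 2001.
From November 26, 2000 through March 29, 2001 inclusive is 124 days; tolling adds 124 days: June 27, 2001 + 124 days = October 29, 2001.
October 29, 2001 is a Monday and not a court holiday, so no extension applies.
The deadline is October 29, 2001; the filing on October 30, 2001 is after that date.

No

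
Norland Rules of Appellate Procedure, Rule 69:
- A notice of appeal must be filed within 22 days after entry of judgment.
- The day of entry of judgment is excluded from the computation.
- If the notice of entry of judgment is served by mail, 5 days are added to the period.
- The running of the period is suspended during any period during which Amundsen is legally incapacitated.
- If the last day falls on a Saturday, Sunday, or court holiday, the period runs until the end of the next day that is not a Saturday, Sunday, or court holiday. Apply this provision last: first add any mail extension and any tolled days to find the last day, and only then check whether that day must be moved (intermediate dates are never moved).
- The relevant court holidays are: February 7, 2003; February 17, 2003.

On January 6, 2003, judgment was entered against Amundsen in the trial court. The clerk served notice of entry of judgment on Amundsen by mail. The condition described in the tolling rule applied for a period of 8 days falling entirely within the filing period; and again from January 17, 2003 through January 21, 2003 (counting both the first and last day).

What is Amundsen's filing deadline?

February 18, 2003

22 days after January 6, 2003 is January 28, 2003.
Service was by mail, adding 5 days: January 28, 2003 + 5 days = February 2, 2003.
Tolling adds 8 days: February 2, 2003 + 8 days = February 10, 2003.
From January 17, 2003 through January 21, 2003 inclusive is 5 days; tolling adds 5 days: February 10, 2003 + 5 days = February 15, 2003.
February 15, 2003 is Saturday; February 16, 2003 is Sunday; February 17, 2003 is a listed holiday. The next qualifying day is February 18, 2003.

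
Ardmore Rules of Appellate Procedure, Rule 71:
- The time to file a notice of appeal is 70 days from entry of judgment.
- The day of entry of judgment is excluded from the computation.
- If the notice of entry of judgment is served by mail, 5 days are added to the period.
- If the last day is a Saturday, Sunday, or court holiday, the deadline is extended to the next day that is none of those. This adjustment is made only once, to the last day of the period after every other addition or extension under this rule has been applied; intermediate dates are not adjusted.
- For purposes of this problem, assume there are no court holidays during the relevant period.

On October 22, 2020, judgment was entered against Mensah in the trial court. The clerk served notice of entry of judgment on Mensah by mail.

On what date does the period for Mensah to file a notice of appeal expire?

January 5, 2021

70 days after October 22, 2020 is December 31, 2020.
Service was by mail, adding 5 days: December 31, 2020 + 5 days = January 5, 2021.
January 5, 2021 is a Tuesday and not a court holiday, so no extension applies.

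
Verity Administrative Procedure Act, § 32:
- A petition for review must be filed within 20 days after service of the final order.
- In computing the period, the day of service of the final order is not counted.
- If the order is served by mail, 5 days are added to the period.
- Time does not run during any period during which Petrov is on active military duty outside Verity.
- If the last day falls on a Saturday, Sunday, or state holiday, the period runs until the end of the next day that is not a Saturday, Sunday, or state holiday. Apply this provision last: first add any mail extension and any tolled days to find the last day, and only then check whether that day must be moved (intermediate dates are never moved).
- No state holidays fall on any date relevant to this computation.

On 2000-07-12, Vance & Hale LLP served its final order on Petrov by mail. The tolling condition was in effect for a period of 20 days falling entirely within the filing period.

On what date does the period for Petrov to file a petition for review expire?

20 days after 2000-07-12 is August 1, 2000.
Service was by mail, adding 5 days: August 1, 2000 + 5 days = August 6, 2000.
Tolling adds 20 days: August 6, 2000 + 20 days = August 26, 2000.
August 26, 2000 is Saturday; August 27, 2000 is Sunday. The next qualifying day is August 28, 2000.

August 28, 2000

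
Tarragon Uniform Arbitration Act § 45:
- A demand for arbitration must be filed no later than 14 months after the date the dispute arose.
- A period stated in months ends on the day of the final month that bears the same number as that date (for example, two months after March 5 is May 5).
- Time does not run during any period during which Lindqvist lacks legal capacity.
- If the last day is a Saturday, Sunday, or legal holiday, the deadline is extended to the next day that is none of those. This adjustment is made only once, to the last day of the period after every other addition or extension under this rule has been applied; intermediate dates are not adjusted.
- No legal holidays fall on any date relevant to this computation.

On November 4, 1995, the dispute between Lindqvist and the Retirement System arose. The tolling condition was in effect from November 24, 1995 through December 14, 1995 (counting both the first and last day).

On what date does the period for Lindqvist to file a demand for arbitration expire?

January 27, 1997

14 months after November 4, 1995 is January 4, 1997.
From November 24, 1995 through December 14, 1995 inclusive is 21 days; tolling adds 21 days: January 4, 1997 + 21 days = January 25, 1997.
January 25, 1997 is Saturday; January 26, 1997 is Sunday. The next qualifying day is January 27, 1997.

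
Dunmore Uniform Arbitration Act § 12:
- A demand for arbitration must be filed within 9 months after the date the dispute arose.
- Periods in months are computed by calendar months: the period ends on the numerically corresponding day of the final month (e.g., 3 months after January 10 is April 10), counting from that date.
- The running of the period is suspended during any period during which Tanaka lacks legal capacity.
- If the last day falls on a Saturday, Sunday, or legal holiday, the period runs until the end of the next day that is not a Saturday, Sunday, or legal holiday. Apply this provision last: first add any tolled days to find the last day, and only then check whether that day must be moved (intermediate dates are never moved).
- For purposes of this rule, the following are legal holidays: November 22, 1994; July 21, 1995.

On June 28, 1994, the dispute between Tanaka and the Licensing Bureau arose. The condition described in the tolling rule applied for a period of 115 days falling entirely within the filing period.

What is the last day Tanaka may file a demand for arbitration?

9 months after June 28, 1994 is March 28, 1995.
Tolling adds 115 days: March 28, 1995 + 115 days = July 21, 1995.
July 21, 1995 is a listed holiday; July 22, 1995 is Saturday; July 23, 1995 is Sunday. The next qualifying day is July 24, 1995.

July 24, 1995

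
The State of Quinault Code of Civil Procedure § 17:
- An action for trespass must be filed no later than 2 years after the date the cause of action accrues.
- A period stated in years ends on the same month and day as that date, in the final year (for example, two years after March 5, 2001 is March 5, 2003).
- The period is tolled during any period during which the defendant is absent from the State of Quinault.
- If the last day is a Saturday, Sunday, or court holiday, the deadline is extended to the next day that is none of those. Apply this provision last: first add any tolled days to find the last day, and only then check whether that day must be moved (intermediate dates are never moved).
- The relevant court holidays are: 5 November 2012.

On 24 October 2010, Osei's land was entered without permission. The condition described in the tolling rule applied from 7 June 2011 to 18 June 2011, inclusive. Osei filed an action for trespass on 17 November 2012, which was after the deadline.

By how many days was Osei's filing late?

2 years after 24 October 2010 is October 24, 2012.
From June 7, 2011 through June 18, 2011 inclusive is 12 days; tolling adds 12 days: October 24, 2012 + 12 days = November 5, 2012.
November 5, 2012 is a listed holiday. The next qualifying day is November 6, 2012.
The deadline is November 6, 2012; from November 6, 2012 to November 17, 2012 is 11 days.

11 days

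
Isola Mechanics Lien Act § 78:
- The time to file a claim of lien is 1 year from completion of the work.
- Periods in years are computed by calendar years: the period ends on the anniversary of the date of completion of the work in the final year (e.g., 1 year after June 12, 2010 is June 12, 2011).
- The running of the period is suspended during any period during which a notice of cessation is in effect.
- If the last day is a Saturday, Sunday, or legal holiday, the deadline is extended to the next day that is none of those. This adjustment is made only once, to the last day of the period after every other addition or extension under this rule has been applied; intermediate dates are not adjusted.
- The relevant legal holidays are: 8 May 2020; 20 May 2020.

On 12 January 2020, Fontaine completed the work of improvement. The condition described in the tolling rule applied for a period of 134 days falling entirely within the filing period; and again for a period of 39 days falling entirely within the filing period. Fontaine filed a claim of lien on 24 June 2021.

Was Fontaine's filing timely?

Yes

1 year after 12 January 2020 is January 12, 2021.
Tolling adds 134 days: January 12, 2021 + 134 days = May 26, 2021.
Tolling adds 39 days: May 26, 2021 + 39 days = July 4, 2021.
July 4, 2021 is Sunday. The next qualifying day is July 5, 2021.
The deadline is July 5, 2021; the filing on June 24, 2021 is on or before that date.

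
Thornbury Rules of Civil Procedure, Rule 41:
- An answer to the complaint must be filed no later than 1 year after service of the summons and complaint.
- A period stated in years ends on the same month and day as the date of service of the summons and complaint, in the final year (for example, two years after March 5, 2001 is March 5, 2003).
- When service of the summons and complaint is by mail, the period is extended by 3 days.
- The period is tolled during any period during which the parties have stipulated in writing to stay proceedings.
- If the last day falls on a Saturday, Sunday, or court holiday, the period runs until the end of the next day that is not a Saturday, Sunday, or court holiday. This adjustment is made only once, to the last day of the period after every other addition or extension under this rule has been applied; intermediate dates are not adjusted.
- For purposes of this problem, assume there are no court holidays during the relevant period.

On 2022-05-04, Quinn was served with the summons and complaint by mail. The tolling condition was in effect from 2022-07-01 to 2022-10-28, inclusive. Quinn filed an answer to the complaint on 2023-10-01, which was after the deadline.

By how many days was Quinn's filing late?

27 days

1 year after 2022-05-04 is May 4, 2023.
Service was by mail, adding 3 days: May 4, 2023 + 3 days = May 7, 2023.
From July 1, 2022 through October 28, 2022 inclusive is 120 days; tolling adds 120 days: May 7, 2023 + 120 days = September 4, 2023.
September 4, 2023 is a Monday and not a court holiday, so no extension applies.
The deadline is September 4, 2023; from September 4, 2023 to October 1, 2023 is 27 days.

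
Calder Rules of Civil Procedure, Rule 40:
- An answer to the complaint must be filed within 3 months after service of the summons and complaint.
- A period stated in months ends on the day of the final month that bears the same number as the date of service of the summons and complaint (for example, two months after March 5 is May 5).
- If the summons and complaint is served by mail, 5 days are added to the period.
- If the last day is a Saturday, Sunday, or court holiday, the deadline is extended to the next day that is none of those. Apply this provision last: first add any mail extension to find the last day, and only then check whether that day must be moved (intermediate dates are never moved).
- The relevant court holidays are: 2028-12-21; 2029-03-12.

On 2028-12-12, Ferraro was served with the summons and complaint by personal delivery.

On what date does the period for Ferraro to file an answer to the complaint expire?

March 13, 2029

3 months after 2028-12-12 is March 12, 2029.
Service was not by mail, so no mail extension applies.
March 12, 2029 is a listed holiday. The next qualifying day is March 13, 2029.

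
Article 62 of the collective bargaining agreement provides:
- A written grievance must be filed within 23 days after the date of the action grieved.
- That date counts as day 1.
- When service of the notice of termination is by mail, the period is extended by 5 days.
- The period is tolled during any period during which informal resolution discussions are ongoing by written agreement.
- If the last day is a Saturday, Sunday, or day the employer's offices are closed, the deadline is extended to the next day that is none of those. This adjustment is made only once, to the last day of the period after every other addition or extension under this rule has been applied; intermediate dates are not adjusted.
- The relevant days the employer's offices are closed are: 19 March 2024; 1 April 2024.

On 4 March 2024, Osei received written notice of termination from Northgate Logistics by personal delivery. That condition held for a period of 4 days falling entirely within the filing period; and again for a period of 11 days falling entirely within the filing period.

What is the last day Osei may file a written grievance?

Counting 4 March 2024 as day 1, day 23 is March 26, 2024.
Service was not by mail, so no mail extension applies.
Tolling adds 4 days: March 26, 2024 + 4 days = March 30, 2024.
Tolling adds 11 days: March 30, 2024 + 11 days = April 10, 2024.
April 10, 2024 is a Wednesday and not a day the employer's offices are closed, so no extension applies.

April 10, 2024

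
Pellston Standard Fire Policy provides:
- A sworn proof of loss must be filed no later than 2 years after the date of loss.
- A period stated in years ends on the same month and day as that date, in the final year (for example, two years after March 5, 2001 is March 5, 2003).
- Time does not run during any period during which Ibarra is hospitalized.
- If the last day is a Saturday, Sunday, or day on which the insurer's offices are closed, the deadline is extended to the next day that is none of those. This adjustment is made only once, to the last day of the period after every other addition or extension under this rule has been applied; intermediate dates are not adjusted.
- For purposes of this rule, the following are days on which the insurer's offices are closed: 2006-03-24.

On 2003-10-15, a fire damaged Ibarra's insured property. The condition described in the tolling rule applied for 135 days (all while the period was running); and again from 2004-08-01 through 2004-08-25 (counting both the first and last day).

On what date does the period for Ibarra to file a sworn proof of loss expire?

2 years after 2003-10-15 is October 15, 2005.
Tolling adds 135 days: October 15, 2005 + 135 days = February 27, 2006.
From August 1, 2004 through August 25, 2004 inclusive is 25 days; tolling adds 25 days: February 27, 2006 + 25 days = March 24, 2006.
March 24, 2006 is a listed holiday; March 25, 2006 is Saturday; March 26, 2006 is Sunday. The next qualifying day is March 27, 2006.

March 27, 2006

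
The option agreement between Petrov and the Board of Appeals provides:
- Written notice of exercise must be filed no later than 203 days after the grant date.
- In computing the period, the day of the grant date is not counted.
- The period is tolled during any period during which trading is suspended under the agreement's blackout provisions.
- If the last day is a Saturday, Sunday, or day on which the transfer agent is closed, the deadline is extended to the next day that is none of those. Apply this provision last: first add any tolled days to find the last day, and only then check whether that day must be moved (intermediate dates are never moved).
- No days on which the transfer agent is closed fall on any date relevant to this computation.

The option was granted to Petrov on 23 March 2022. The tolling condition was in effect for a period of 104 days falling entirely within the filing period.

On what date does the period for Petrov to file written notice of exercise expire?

January 24, 2023

203 days after 23 March 2022 is October 12, 2022.
Tolling adds 104 days: October 12, 2022 + 104 days = January 24, 2023.
January 24, 2023 is a Tuesday and not a day on which the transfer agent is closed, so no extension applies.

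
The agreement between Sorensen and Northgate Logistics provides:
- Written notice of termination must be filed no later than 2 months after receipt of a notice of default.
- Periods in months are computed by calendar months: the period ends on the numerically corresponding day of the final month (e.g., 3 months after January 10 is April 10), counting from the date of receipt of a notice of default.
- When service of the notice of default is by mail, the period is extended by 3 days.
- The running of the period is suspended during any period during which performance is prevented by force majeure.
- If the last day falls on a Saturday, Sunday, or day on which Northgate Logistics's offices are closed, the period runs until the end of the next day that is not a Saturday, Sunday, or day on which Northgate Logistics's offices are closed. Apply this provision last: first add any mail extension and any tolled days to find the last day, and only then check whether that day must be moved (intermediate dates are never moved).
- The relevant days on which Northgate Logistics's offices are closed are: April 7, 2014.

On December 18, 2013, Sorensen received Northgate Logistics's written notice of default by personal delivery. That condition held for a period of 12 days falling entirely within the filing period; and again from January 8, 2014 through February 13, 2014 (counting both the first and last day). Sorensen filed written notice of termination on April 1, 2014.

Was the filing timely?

Yes

2 months after December 18, 2013 is February 18, 2014.
Service was not by mail, so no mail extension applies.
Tolling adds 12 days: February 18, 2014 + 12 days = March 2, 2014.
From January 8, 2014 through February 13, 2014 inclusive is 37 days; tolling adds 37 days: March 2, 2014 + 37 days = April 8, 2014.
April 8, 2014 is a Tuesday and not a day on which Northgate Logistics's offices are closed, so no extension applies.
The deadline is April 8, 2014; the filing on April 1, 2014 is on or before that date.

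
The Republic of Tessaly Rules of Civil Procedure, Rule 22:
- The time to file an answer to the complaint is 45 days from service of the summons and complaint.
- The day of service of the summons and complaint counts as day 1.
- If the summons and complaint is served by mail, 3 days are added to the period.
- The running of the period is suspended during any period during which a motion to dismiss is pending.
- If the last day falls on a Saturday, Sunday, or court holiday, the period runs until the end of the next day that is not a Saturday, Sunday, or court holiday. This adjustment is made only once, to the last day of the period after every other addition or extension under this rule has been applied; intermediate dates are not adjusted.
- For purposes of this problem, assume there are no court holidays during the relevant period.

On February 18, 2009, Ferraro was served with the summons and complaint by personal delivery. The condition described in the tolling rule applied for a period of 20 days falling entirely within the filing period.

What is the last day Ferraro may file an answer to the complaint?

April 23, 2009

Counting February 18, 2009 as day 1, day 45 is April 3, 2009.
Service was not by mail, so no mail extension applies.
Tolling adds 20 days: April 3, 2009 + 20 days = April 23, 2009.
April 23, 2009 is a Thursday and not a court holiday, so no extension applies.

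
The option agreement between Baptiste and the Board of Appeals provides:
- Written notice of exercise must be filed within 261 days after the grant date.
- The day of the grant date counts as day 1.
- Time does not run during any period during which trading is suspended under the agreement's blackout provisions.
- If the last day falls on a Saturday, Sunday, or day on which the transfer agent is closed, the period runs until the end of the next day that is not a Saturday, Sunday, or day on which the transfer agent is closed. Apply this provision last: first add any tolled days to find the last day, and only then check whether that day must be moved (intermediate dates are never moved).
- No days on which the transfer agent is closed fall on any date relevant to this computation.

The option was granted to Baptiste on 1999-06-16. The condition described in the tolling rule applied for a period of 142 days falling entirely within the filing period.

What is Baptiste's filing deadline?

Counting 1999-06-16 as day 1, day 261 is March 2, 2000.
Tolling adds 142 days: March 2, 2000 + 142 days = July 22, 2000.
July 22, 2000 is Saturday; July 23, 2000 is Sunday. The next qualifying day is July 24, 2000.

July 24, 2000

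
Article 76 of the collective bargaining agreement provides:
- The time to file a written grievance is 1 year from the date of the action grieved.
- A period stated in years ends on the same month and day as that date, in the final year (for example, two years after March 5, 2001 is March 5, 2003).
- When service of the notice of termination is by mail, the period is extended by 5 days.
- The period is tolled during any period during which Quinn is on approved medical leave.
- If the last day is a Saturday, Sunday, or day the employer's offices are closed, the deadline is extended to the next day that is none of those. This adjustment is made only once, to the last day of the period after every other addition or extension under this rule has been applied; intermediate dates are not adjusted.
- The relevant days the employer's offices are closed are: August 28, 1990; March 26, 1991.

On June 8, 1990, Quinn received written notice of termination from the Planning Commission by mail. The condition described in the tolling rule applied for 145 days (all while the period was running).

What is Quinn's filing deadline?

1 year after June 8, 1990 is June 8, 1991.
Service was by mail, adding 5 days: June 8, 1991 + 5 days = June 13, 1991.
Tolling adds 145 days: June 13, 1991 + 145 days = November 5, 1991.
November 5, 1991 is a Tuesday and not a day the employer's offices are closed, so no extension applies.

November 5, 1991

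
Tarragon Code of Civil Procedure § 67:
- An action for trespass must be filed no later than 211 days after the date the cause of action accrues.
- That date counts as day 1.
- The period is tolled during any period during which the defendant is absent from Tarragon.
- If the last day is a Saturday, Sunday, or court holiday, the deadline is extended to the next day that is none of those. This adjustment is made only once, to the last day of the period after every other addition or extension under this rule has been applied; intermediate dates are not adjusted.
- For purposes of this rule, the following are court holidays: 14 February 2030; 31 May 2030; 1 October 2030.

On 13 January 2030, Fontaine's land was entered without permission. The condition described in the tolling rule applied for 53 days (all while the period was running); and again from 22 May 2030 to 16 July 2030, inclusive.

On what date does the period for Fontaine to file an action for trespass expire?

November 28, 2030

Counting 13 January 2030 as day 1, day 211 is August 11, 2030.
Tolling adds 53 days: August 11, 2030 + 53 days = October 3, 2030.
From May 22, 2030 through July 16, 2030 inclusive is 56 days; tolling adds 56 days: October 3, 2030 + 56 days = November 28, 2030.
November 28, 2030 is a Thursday and not a court holiday, so no extension applies.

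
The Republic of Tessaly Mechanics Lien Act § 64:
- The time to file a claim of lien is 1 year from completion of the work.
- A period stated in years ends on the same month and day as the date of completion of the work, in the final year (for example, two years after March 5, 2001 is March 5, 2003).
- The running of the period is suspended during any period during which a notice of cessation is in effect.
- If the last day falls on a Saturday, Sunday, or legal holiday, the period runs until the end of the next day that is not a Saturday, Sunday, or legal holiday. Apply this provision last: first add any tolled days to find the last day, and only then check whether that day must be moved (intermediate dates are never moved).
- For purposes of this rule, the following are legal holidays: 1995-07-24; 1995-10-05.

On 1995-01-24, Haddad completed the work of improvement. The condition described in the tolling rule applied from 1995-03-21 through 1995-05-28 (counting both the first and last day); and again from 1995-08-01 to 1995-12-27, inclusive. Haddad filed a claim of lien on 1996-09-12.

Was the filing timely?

No

1 year after 1995-01-24 is January 24, 1996.
From March 21, 1995 through May 28, 1995 inclusive is 69 days; tolling adds 69 days: January 24, 1996 + 69 days = April 2, 1996.
From August 1, 1995 through December 27, 1995 inclusive is 149 days; tolling adds 149 days: April 2, 1996 + 149 days = August 29, 1996.
August 29, 1996 is a Thursday and not a legal holiday, so no extension applies.
The deadline is August 29, 1996; the filing on September 12, 1996 is after that date.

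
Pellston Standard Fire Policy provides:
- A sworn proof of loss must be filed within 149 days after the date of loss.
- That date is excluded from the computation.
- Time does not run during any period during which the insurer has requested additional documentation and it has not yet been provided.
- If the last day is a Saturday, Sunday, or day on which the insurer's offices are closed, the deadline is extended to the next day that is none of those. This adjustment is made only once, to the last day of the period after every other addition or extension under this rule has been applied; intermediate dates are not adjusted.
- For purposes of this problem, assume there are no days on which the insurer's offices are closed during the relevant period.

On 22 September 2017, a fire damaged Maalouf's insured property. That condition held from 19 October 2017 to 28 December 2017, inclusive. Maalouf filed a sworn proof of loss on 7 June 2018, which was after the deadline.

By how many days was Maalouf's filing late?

149 days after 22 September 2017 is February 18, 2018.
From October 19, 2017 through December 28, 2017 inclusive is 71 days; tolling adds 71 days: February 18, 2018 + 71 days = April 30, 2018.
April 30, 2018 is a Monday and not a day on which the insurer's offices are closed, so no extension applies.
The deadline is April 30, 2018; from April 30, 2018 to June 7, 2018 is 38 days.

38 days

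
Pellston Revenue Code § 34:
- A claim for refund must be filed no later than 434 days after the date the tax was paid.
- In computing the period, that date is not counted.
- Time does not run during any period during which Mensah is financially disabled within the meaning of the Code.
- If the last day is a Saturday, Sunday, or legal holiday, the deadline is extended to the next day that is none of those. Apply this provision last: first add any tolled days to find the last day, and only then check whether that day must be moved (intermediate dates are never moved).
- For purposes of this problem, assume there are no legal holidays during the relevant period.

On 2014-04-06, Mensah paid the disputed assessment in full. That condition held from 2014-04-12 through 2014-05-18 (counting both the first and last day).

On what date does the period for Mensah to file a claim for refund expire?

July 21, 2015

434 days after 2014-04-06 is June 14, 2015.
From April 12, 2014 through May 18, 2014 inclusive is 37 days; tolling adds 37 days: June 14, 2015 + 37 days = July 21, 2015.
July 21, 2015 is a Tuesday and not a legal holiday, so no extension applies.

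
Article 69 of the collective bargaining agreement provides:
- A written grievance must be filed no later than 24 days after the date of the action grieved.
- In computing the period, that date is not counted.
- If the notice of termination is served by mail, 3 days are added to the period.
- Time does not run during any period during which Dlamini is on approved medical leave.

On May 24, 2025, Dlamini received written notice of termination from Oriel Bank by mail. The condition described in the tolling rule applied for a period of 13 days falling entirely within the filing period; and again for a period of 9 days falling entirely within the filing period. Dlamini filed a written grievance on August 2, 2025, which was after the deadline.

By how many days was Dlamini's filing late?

21 days

24 days after May 24, 2025 is June 17, 2025.
Service was by mail, adding 3 days: June 17, 2025 + 3 days = June 20, 2025.
Tolling adds 13 days: June 20, 2025 + 13 days = July 3, 2025.
Tolling adds 9 days: July 3, 2025 + 9 days = July 12, 2025.
The deadline is July 12, 2025; from July 12, 2025 to August 2, 2025 is 21 days.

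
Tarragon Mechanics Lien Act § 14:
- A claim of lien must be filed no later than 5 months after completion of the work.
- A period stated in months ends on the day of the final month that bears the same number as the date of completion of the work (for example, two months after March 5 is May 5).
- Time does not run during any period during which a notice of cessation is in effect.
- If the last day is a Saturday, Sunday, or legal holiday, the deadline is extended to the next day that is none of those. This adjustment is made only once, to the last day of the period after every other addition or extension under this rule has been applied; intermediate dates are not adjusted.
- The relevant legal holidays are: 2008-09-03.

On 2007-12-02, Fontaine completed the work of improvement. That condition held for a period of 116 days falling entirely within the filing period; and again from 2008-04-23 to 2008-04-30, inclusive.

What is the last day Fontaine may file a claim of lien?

5 months after 2007-12-02 is May 2, 2008.
Tolling adds 116 days: May 2, 2008 + 116 days = August 26, 2008.
From April 23, 2008 through April 30, 2008 inclusive is 8 days; tolling adds 8 days: August 26, 2008 + 8 days = September 3, 2008.
September 3, 2008 is a listed holiday. The next qualifying day is September 4, 2008.

September 4, 2008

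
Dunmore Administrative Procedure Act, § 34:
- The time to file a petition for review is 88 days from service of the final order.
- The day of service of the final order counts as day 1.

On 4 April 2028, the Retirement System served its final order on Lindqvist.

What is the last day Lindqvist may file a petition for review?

June 30, 2028

Counting 4 April 2028 as day 1, day 88 is June 30, 2028.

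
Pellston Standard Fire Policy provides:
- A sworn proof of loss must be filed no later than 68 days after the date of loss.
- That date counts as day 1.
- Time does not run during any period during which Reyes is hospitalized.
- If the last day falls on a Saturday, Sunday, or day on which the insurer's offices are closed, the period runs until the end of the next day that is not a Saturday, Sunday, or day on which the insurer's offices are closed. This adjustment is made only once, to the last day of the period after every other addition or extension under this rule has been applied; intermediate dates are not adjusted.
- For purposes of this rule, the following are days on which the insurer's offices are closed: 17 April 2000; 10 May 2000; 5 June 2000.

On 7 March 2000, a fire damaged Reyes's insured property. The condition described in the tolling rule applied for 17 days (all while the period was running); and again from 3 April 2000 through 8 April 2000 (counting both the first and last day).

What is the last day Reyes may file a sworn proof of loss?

June 6, 2000

Counting 7 March 2000 as day 1, day 68 is May 13, 2000.
Tolling adds 17 days: May 13, 2000 + 17 days = May 30, 2000.
From April 3, 2000 through April 8, 2000 inclusive is 6 days; tolling adds 6 days: May 30, 2000 + 6 days = June 5, 2000.
June 5, 2000 is a listed holiday. The next qualifying day is June 6, 2000.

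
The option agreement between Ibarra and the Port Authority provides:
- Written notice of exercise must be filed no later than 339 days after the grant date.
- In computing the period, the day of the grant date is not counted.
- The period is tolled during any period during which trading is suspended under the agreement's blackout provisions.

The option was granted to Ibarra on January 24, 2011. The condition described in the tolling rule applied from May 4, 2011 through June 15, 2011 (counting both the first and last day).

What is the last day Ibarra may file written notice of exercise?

339 days after January 24, 2011 is December 29, 2011.
From May 4, 2011 through June 15, 2011 inclusive is 43 days; tolling adds 43 days: December 29, 2011 + 43 days = February 10, 2012.

February 10, 2012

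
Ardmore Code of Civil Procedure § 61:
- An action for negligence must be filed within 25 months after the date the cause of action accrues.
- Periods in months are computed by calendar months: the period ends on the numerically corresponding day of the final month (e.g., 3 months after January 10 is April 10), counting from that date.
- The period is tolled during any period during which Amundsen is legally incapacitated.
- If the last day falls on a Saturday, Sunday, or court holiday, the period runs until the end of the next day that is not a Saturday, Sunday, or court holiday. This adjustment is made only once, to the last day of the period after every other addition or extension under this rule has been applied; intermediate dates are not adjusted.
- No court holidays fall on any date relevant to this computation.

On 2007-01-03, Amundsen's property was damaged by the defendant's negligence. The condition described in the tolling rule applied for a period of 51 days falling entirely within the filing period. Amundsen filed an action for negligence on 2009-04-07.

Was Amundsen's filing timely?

No

25 months after 2007-01-03 is February 3, 2009.
Tolling adds 51 days: February 3, 2009 + 51 days = March 26, 2009.
March 26, 2009 is a Thursday and not a court holiday, so no extension applies.
The deadline is March 26, 2009; the filing on April 7, 2009 is after that date.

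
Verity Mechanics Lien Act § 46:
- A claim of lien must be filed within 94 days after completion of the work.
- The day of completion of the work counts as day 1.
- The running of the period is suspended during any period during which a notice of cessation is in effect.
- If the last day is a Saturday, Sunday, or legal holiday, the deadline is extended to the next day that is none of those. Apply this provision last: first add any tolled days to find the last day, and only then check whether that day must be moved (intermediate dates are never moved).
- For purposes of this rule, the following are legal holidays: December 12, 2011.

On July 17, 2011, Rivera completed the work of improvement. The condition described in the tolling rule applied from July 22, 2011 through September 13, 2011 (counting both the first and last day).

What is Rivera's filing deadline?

Counting July 17, 2011 as day 1, day 94 is October 18, 2011.
From July 22, 2011 through September 13, 2011 inclusive is 54 days; tolling adds 54 days: October 18, 2011 + 54 days = December 11, 2011.
December 11, 2011 is Sunday; December 12, 2011 is a listed holiday. The next qualifying day is December 13, 2011.

December 13, 2011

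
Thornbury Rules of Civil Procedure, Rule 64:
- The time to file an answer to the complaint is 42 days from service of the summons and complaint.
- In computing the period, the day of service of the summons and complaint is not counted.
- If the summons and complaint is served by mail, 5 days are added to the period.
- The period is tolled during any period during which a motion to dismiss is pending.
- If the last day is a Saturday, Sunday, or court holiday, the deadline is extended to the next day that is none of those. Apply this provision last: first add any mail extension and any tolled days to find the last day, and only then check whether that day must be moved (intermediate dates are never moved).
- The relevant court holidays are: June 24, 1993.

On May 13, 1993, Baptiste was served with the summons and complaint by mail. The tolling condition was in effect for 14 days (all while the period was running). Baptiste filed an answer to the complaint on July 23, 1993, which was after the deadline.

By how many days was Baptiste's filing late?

42 days after May 13, 1993 is June 24, 1993.
Service was by mail, adding 5 days: June 24, 1993 + 5 days = June 29, 1993.
Tolling adds 14 days: June 29, 1993 + 14 days = July 13, 1993.
July 13, 1993 is a Tuesday and not a court holiday, so no extension applies.
The deadline is July 13, 1993; from July 13, 1993 to July 23, 1993 is 10 days.

10 days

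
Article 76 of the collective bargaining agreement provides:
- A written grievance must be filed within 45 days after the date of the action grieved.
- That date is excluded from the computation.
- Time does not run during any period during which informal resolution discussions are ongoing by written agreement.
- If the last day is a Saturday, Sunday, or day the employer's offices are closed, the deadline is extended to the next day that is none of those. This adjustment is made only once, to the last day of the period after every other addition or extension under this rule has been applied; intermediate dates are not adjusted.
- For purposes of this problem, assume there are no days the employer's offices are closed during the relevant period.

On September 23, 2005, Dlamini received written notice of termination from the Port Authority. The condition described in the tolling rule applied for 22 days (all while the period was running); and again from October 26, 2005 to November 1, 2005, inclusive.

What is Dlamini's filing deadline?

45 days after September 23, 2005 is November 7, 2005.
Tolling adds 22 days: November 7, 2005 + 22 days = November 29, 2005.
From October 26, 2005 through November 1, 2005 inclusive is 7 days; tolling adds 7 days: November 29, 2005 + 7 days = December 6, 2005.
December 6, 2005 is a Tuesday and not a day the employer's offices are closed, so no extension applies.

December 6, 2005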